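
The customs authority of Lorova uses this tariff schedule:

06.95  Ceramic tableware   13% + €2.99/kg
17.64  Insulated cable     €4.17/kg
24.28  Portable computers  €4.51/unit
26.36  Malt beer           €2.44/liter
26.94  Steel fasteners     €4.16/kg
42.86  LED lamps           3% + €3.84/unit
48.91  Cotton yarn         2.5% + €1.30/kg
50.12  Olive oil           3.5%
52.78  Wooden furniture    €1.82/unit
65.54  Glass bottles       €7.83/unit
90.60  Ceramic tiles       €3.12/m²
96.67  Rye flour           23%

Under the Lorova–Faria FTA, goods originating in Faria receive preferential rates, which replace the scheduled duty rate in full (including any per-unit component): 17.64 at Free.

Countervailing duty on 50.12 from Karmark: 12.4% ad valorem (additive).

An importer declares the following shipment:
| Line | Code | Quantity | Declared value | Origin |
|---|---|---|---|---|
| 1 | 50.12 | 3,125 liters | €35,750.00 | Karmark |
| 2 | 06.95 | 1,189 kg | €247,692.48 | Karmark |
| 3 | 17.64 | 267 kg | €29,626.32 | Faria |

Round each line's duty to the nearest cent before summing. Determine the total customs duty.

€41,439.38

Line 1 (50.12, Karmark, 3,125 liters, €35,750.00):
Base rate for 50.12 is 3.5%.
Additional duty on 50.12 from Karmark: +12.4%. Applied ad valorem rate: 3.5% + 12.4% = 15.9%.
Duty = €35,750.00 × 15.9% = €5,684.25.
Line 2 (06.95, Karmark, 1,189 kg, €247,692.48):
Base rate for 06.95 is 13% + €2.99/kg.
Duty = €247,692.48 × 13% + 1,189 × €2.99 = €35,755.13.
Line 3 (17.64, Faria, 267 kg, €29,626.32):
Base rate for 17.64 is €4.17/kg.
Origin Faria qualifies under the Lorova–Faria agreement and 17.64 is covered: preferential rate Free applies instead.
Duty = €29,626.32 × 0% = €0.00.
Total = €5,684.25 + €35,755.13 + €0.00 = €41,439.38.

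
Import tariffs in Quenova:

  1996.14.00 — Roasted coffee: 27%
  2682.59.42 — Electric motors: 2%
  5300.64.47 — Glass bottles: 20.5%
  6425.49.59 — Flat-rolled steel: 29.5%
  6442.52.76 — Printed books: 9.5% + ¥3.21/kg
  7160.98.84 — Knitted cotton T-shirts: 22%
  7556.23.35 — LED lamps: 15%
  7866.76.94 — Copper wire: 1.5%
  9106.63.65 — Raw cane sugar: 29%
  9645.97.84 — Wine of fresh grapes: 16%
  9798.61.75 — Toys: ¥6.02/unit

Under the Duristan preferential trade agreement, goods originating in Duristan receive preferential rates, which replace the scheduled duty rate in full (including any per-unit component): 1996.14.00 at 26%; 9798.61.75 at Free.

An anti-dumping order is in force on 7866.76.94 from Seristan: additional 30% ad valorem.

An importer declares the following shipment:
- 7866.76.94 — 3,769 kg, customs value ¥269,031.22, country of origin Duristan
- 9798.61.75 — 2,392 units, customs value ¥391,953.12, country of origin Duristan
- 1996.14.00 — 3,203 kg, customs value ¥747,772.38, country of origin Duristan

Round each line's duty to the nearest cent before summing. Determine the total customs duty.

Line 1 (7866.76.94, Duristan, 3,769 kg, ¥269,031.22):
Base rate for 7866.76.94 is 1.5%.
Origin Duristan is the FTA partner but 7866.76.94 is not on the preference list; base rate stands.
The additional-duty order on 7866.76.94 targets Seristan, not Duristan; it does not apply.
Duty = ¥269,031.22 × 1.5% = ¥4,035.47.
Line 2 (9798.61.75, Duristan, 2,392 units, ¥391,953.12):
Base rate for 9798.61.75 is ¥6.02/unit.
Origin Duristan qualifies under the Quenova–Duristan agreement and 9798.61.75 is covered: preferential rate Free applies instead.
Duty = ¥391,953.12 × 0% = ¥0.00.
Line 3 (1996.14.00, Duristan, 3,203 kg, ¥747,772.38):
Base rate for 1996.14.00 is 27%.
Origin Duristan qualifies under the Quenova–Duristan agreement and 1996.14.00 is covered: preferential rate 26% applies instead.
Duty = ¥747,772.38 × 26% = ¥194,420.82.
Total = ¥4,035.47 + ¥0.00 + ¥194,420.82 = ¥198,456.29.

¥198,456.29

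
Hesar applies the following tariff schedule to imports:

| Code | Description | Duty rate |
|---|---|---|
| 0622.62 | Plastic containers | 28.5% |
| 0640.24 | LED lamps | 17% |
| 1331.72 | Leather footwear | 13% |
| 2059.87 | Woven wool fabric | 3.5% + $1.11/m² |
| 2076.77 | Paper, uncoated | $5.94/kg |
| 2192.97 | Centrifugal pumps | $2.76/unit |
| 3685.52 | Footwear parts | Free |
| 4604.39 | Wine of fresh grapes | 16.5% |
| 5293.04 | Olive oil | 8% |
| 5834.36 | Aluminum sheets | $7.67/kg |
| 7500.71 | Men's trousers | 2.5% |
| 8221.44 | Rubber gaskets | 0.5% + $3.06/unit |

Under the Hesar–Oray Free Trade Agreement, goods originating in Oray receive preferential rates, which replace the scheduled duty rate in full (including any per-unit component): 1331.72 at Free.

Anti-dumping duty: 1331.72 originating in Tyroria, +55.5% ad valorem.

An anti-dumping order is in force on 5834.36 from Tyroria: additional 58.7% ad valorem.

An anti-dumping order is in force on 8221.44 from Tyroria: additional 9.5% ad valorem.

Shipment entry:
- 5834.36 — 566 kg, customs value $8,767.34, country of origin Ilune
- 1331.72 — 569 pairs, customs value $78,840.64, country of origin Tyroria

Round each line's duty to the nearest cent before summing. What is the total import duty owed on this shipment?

$58,347.06

Line 1 (5834.36, Ilune, 566 kg, $8,767.34):
Base rate for 5834.36 is $7.67/kg.
The additional-duty order on 5834.36 targets Tyroria, not Ilune; it does not apply.
Duty = 566 × $7.67 = $4,341.22.
Line 2 (1331.72, Tyroria, 569 pairs, $78,840.64):
Base rate for 1331.72 is 13%.
1331.72 has an FTA preferential rate, but origin Tyroria is not Oray; base rate stands.
Additional duty on 1331.72 from Tyroria: +55.5%. Applied ad valorem rate: 13% + 55.5% = 68.5%.
Duty = $78,840.64 × 68.5% = $54,005.84.
Total = $4,341.22 + $54,005.84 = $58,347.06.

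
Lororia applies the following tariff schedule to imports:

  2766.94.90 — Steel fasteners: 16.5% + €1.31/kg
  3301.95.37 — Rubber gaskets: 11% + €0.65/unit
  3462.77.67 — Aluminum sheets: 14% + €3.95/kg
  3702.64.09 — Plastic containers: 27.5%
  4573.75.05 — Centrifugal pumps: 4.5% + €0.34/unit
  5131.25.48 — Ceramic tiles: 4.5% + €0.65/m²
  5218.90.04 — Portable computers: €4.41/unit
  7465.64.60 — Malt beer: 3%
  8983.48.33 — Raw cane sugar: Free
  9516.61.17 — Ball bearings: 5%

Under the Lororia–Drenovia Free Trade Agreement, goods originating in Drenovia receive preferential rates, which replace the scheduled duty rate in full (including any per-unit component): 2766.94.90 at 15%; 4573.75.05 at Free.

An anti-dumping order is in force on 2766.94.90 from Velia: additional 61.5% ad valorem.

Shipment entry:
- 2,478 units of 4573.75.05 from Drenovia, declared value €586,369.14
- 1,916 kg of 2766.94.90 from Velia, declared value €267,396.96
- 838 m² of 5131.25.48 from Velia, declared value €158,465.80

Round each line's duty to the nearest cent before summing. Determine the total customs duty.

€218,755.25

Line 1 (4573.75.05, Drenovia, 2,478 units, €586,369.14):
Base rate for 4573.75.05 is 4.5% + €0.34/unit.
Origin Drenovia qualifies under the Lororia–Drenovia agreement and 4573.75.05 is covered: preferential rate Free applies instead.
Duty = €586,369.14 × 0% = €0.00.
Line 2 (2766.94.90, Velia, 1,916 kg, €267,396.96):
Base rate for 2766.94.90 is 16.5% + €1.31/kg.
2766.94.90 has an FTA preferential rate, but origin Velia is not Drenovia; base rate stands.
Additional duty on 2766.94.90 from Velia: +61.5%. Applied ad valorem rate: 16.5% + 61.5% = 78%.
Duty = €267,396.96 × 78% + 1,916 × €1.31 = €211,079.59.
Line 3 (5131.25.48, Velia, 838 m², €158,465.80):
Base rate for 5131.25.48 is 4.5% + €0.65/m².
Duty = €158,465.80 × 4.5% + 838 × €0.65 = €7,675.66.
Total = €0.00 + €211,079.59 + €7,675.66 = €218,755.25.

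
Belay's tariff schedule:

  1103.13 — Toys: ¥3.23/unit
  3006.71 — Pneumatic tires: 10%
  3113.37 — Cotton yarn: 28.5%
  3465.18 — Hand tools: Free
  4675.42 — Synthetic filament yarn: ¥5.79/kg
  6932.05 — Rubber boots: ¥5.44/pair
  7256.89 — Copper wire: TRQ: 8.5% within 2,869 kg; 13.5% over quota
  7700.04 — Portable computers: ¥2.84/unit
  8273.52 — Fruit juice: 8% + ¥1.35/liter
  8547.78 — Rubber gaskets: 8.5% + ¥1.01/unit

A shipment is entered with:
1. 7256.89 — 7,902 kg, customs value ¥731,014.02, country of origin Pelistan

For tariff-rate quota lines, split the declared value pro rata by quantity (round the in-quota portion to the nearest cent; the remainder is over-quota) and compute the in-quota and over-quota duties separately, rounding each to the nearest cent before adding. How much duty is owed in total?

¥85,416.33

Line 1 (7256.89, Pelistan, 7,902 kg, ¥731,014.02):
Code 7256.89 is under a tariff-rate quota (threshold 2,869 kg). In-quota: 2,869 kg at 8.5%; over-quota: 5,033 kg at 13.5%.
Pro-rata value split: in-quota = ¥731,014.02 × 2,869/7,902 = ¥265,411.19; over-quota = ¥731,014.02 − ¥265,411.19 = ¥465,602.83.
In-quota duty = ¥265,411.19 × 8.5% = ¥22,559.95. Over-quota duty = ¥465,602.83 × 13.5% = ¥62,856.38.
Line duty = ¥22,559.95 + ¥62,856.38 = ¥85,416.33.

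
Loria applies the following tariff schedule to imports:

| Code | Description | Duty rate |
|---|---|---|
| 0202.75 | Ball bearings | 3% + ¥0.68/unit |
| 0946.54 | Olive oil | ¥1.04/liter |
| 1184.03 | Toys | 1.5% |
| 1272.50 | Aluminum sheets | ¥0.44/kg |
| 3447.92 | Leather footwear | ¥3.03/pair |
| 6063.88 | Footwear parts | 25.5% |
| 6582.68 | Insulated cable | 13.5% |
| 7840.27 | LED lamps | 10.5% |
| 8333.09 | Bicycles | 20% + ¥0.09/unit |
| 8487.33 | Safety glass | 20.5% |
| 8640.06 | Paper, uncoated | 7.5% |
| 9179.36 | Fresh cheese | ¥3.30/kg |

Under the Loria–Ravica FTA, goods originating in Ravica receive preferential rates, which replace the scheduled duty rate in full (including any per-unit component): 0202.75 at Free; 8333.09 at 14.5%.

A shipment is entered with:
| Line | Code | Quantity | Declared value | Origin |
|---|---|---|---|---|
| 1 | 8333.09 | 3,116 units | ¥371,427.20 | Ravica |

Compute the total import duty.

¥53,856.94

Line 1 (8333.09, Ravica, 3,116 units, ¥371,427.20):
Base rate for 8333.09 is 20% + ¥0.09/unit.
Origin Ravica qualifies under the Loria–Ravica agreement and 8333.09 is covered: preferential rate 14.5% applies instead.
Duty = ¥371,427.20 × 14.5% = ¥53,856.94.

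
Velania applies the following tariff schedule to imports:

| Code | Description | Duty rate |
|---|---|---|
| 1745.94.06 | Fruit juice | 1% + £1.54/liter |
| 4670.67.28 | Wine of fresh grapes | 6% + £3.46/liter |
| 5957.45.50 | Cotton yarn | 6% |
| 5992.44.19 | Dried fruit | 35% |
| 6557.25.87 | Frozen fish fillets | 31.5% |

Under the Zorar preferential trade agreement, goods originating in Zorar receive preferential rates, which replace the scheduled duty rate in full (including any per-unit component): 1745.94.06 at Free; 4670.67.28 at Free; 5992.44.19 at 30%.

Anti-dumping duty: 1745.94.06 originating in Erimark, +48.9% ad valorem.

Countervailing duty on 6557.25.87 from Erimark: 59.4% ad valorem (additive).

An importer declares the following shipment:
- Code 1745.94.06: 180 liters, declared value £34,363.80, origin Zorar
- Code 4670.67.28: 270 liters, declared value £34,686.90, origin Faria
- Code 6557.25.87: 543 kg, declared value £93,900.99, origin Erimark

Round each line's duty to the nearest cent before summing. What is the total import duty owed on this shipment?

£88,371.41

Line 1 (1745.94.06, Zorar, 180 liters, £34,363.80):
Base rate for 1745.94.06 is 1% + £1.54/liter.
Origin Zorar qualifies under the Velania–Zorar agreement and 1745.94.06 is covered: preferential rate Free applies instead.
The additional-duty order on 1745.94.06 targets Erimark, not Zorar; it does not apply.
Duty = £34,363.80 × 0% = £0.00.
Line 2 (4670.67.28, Faria, 270 liters, £34,686.90):
Base rate for 4670.67.28 is 6% + £3.46/liter.
4670.67.28 has an FTA preferential rate, but origin Faria is not Zorar; base rate stands.
Duty = £34,686.90 × 6% + 270 × £3.46 = £3,015.41.
Line 3 (6557.25.87, Erimark, 543 kg, £93,900.99):
Base rate for 6557.25.87 is 31.5%.
Additional duty on 6557.25.87 from Erimark: +59.4%. Applied ad valorem rate: 31.5% + 59.4% = 90.9%.
Duty = £93,900.99 × 90.9% = £85,356.00.
Total = £0.00 + £3,015.41 + £85,356.00 = £88,371.41.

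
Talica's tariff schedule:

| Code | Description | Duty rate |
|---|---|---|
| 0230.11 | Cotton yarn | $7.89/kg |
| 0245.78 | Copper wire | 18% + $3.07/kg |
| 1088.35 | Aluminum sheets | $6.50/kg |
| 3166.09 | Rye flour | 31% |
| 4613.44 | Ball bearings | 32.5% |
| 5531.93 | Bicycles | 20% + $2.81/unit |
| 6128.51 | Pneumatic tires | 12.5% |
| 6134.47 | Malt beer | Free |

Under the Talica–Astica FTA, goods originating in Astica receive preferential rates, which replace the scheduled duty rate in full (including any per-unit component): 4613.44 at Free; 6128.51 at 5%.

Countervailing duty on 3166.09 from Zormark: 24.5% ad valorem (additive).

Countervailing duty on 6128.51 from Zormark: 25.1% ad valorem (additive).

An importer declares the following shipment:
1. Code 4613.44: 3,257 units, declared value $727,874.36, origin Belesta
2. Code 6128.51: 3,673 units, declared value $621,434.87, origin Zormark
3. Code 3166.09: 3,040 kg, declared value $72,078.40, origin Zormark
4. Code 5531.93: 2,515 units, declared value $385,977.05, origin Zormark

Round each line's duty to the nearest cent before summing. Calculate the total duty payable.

$594,484.75

Line 1 (4613.44, Belesta, 3,257 units, $727,874.36):
Base rate for 4613.44 is 32.5%.
4613.44 has an FTA preferential rate, but origin Belesta is not Astica; base rate stands.
Duty = $727,874.36 × 32.5% = $236,559.17.
Line 2 (6128.51, Zormark, 3,673 units, $621,434.87):
Base rate for 6128.51 is 12.5%.
6128.51 has an FTA preferential rate, but origin Zormark is not Astica; base rate stands.
Additional duty on 6128.51 from Zormark: +25.1%. Applied ad valorem rate: 12.5% + 25.1% = 37.6%.
Duty = $621,434.87 × 37.6% = $233,659.51.
Line 3 (3166.09, Zormark, 3,040 kg, $72,078.40):
Base rate for 3166.09 is 31%.
Additional duty on 3166.09 from Zormark: +24.5%. Applied ad valorem rate: 31% + 24.5% = 55.5%.
Duty = $72,078.40 × 55.5% = $40,003.51.
Line 4 (5531.93, Zormark, 2,515 units, $385,977.05):
Base rate for 5531.93 is 20% + $2.81/unit.
Duty = $385,977.05 × 20% + 2,515 × $2.81 = $84,262.56.
Total = $236,559.17 + $233,659.51 + $40,003.51 + $84,262.56 = $594,484.75.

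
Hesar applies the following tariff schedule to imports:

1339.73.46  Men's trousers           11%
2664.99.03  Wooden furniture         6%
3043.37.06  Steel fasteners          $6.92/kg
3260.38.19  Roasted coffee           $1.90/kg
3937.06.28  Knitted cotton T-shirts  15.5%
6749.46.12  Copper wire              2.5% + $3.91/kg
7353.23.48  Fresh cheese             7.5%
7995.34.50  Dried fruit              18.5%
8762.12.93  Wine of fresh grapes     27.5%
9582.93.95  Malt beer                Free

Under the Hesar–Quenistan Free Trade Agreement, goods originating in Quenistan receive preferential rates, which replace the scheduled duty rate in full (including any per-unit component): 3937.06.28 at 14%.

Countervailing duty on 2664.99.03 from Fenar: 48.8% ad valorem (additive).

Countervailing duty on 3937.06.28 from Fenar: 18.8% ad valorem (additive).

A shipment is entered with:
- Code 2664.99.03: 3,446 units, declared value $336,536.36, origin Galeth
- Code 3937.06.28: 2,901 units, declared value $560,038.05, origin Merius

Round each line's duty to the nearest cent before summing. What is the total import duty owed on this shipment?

$106,998.08

Line 1 (2664.99.03, Galeth, 3,446 units, $336,536.36):
Base rate for 2664.99.03 is 6%.
The additional-duty order on 2664.99.03 targets Fenar, not Galeth; it does not apply.
Duty = $336,536.36 × 6% = $20,192.18.
Line 2 (3937.06.28, Merius, 2,901 units, $560,038.05):
Base rate for 3937.06.28 is 15.5%.
3937.06.28 has an FTA preferential rate, but origin Merius is not Quenistan; base rate stands.
The additional-duty order on 3937.06.28 targets Fenar, not Merius; it does not apply.
Duty = $560,038.05 × 15.5% = $86,805.90.
Total = $20,192.18 + $86,805.90 = $106,998.08.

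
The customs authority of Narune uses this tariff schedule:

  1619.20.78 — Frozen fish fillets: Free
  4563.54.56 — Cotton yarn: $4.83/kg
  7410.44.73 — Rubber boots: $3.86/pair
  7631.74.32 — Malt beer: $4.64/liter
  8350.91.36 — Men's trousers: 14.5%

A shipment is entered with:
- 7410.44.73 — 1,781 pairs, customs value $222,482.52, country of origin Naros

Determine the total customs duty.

Line 1 (7410.44.73, Naros, 1,781 pairs, $222,482.52):
Base rate for 7410.44.73 is $3.86/pair.
Duty = 1,781 × $3.86 = $6,874.66.

$6,874.66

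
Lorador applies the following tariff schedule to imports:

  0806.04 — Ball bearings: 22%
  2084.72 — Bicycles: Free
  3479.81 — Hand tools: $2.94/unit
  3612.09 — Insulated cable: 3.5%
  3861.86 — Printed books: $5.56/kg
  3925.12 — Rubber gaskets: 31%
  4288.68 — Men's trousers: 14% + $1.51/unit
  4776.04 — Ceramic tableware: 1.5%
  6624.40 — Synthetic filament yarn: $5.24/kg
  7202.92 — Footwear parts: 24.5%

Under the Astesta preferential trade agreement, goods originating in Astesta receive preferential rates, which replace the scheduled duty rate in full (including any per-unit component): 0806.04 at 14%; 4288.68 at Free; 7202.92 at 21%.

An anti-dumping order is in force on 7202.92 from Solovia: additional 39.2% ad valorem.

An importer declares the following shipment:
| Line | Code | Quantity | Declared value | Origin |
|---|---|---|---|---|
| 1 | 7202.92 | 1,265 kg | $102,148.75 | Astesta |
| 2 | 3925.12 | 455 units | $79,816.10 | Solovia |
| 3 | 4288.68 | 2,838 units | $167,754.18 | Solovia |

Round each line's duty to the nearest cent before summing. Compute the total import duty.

$73,965.20

Line 1 (7202.92, Astesta, 1,265 kg, $102,148.75):
Base rate for 7202.92 is 24.5%.
Origin Astesta qualifies under the Lorador–Astesta agreement and 7202.92 is covered: preferential rate 21% applies instead.
The additional-duty order on 7202.92 targets Solovia, not Astesta; it does not apply.
Duty = $102,148.75 × 21% = $21,451.24.
Line 2 (3925.12, Solovia, 455 units, $79,816.10):
Base rate for 3925.12 is 31%.
Duty = $79,816.10 × 31% = $24,742.99.
Line 3 (4288.68, Solovia, 2,838 units, $167,754.18):
Base rate for 4288.68 is 14% + $1.51/unit.
4288.68 has an FTA preferential rate, but origin Solovia is not Astesta; base rate stands.
Duty = $167,754.18 × 14% + 2,838 × $1.51 = $27,770.97.
Total = $21,451.24 + $24,742.99 + $27,770.97 = $73,965.20.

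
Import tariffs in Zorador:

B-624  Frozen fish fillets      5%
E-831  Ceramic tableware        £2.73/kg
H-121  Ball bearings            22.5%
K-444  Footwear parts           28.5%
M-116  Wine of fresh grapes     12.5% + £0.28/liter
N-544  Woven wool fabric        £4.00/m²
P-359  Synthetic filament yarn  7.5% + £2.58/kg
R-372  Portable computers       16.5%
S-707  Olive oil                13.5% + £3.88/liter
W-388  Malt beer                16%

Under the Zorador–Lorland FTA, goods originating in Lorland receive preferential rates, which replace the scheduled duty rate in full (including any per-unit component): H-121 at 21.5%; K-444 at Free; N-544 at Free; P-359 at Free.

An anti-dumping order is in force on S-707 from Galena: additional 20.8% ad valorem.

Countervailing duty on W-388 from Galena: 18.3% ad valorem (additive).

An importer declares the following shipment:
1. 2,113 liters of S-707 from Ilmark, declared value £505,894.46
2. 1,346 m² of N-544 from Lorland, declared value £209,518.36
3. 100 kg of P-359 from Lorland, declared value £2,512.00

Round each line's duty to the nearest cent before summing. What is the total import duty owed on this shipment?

£76,494.19

Line 1 (S-707, Ilmark, 2,113 liters, £505,894.46):
Base rate for S-707 is 13.5% + £3.88/liter.
The additional-duty order on S-707 targets Galena, not Ilmark; it does not apply.
Duty = £505,894.46 × 13.5% + 2,113 × £3.88 = £76,494.19.
Line 2 (N-544, Lorland, 1,346 m², £209,518.36):
Base rate for N-544 is £4.00/m².
Origin Lorland qualifies under the Zorador–Lorland agreement and N-544 is covered: preferential rate Free applies instead.
Duty = £209,518.36 × 0% = £0.00.
Line 3 (P-359, Lorland, 100 kg, £2,512.00):
Base rate for P-359 is 7.5% + £2.58/kg.
Origin Lorland qualifies under the Zorador–Lorland agreement and P-359 is covered: preferential rate Free applies instead.
Duty = £2,512.00 × 0% = £0.00.
Total = £76,494.19 + £0.00 + £0.00 = £76,494.19.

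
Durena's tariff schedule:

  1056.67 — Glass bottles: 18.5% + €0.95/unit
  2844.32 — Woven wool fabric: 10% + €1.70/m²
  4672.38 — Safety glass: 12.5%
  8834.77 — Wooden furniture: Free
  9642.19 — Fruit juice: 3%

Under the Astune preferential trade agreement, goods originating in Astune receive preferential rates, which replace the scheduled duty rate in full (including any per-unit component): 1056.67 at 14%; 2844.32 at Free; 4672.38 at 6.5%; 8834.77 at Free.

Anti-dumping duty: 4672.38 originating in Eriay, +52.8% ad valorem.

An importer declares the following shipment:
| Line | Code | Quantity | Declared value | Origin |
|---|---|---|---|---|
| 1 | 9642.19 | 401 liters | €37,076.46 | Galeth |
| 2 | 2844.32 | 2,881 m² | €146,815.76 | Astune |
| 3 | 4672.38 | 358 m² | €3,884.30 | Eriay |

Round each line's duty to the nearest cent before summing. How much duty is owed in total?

Line 1 (9642.19, Galeth, 401 liters, €37,076.46):
Base rate for 9642.19 is 3%.
Duty = €37,076.46 × 3% = €1,112.29.
Line 2 (2844.32, Astune, 2,881 m², €146,815.76):
Base rate for 2844.32 is 10% + €1.70/m².
Origin Astune qualifies under the Durena–Astune agreement and 2844.32 is covered: preferential rate Free applies instead.
Duty = €146,815.76 × 0% = €0.00.
Line 3 (4672.38, Eriay, 358 m², €3,884.30):
Base rate for 4672.38 is 12.5%.
4672.38 has an FTA preferential rate, but origin Eriay is not Astune; base rate stands.
Additional duty on 4672.38 from Eriay: +52.8%. Applied ad valorem rate: 12.5% + 52.8% = 65.3%.
Duty = €3,884.30 × 65.3% = €2,536.45.
Total = €1,112.29 + €0.00 + €2,536.45 = €3,648.74.

€3,648.74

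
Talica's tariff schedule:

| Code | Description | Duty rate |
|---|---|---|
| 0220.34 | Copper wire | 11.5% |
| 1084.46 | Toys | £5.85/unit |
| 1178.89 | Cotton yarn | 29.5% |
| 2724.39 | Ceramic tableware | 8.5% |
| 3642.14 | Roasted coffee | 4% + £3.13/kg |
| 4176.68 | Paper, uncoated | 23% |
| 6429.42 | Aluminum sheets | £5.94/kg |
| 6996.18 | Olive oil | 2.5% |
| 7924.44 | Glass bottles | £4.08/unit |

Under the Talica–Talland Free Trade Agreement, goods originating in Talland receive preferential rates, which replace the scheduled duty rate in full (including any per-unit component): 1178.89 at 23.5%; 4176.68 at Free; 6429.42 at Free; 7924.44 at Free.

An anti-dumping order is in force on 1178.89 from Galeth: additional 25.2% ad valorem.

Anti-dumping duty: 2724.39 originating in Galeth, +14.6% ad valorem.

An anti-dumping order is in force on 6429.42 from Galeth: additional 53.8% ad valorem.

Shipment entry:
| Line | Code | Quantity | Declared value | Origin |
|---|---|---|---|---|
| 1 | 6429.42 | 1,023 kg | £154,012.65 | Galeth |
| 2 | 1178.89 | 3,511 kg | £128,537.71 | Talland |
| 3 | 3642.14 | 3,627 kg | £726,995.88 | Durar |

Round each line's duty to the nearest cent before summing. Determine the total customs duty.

£159,574.14

Line 1 (6429.42, Galeth, 1,023 kg, £154,012.65):
Base rate for 6429.42 is £5.94/kg.
6429.42 has an FTA preferential rate, but origin Galeth is not Talland; base rate stands.
Additional duty on 6429.42 from Galeth: +53.8% ad valorem. Applied ad valorem rate = 53.8%.
Duty = £154,012.65 × 53.8% + 1,023 × £5.94 = £88,935.43.
Line 2 (1178.89, Talland, 3,511 kg, £128,537.71):
Base rate for 1178.89 is 29.5%.
Origin Talland qualifies under the Talica–Talland agreement and 1178.89 is covered: preferential rate 23.5% applies instead.
The additional-duty order on 1178.89 targets Galeth, not Talland; it does not apply.
Duty = £128,537.71 × 23.5% = £30,206.36.
Line 3 (3642.14, Durar, 3,627 kg, £726,995.88):
Base rate for 3642.14 is 4% + £3.13/kg.
Duty = £726,995.88 × 4% + 3,627 × £3.13 = £40,432.35.
Total = £88,935.43 + £30,206.36 + £40,432.35 = £159,574.14.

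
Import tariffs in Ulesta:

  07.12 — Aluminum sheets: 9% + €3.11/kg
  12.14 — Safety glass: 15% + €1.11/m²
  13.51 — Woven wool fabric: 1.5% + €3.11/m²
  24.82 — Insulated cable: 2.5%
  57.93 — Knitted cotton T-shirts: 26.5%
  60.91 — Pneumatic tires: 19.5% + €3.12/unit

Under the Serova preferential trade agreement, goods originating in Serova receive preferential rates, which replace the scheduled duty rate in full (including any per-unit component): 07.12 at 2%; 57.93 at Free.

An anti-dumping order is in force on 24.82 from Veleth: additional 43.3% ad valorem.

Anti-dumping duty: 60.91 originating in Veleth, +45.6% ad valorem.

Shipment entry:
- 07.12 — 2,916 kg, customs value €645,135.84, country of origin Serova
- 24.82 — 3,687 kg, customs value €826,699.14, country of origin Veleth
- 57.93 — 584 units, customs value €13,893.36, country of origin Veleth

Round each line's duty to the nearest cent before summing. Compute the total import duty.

Line 1 (07.12, Serova, 2,916 kg, €645,135.84):
Base rate for 07.12 is 9% + €3.11/kg.
Origin Serova qualifies under the Ulesta–Serova agreement and 07.12 is covered: preferential rate 2% applies instead.
Duty = €645,135.84 × 2% = €12,902.72.
Line 2 (24.82, Veleth, 3,687 kg, €826,699.14):
Base rate for 24.82 is 2.5%.
Additional duty on 24.82 from Veleth: +43.3%. Applied ad valorem rate: 2.5% + 43.3% = 45.8%.
Duty = €826,699.14 × 45.8% = €378,628.21.
Line 3 (57.93, Veleth, 584 units, €13,893.36):
Base rate for 57.93 is 26.5%.
57.93 has an FTA preferential rate, but origin Veleth is not Serova; base rate stands.
Duty = €13,893.36 × 26.5% = €3,681.74.
Total = €12,902.72 + €378,628.21 + €3,681.74 = €395,212.67.

€395,212.67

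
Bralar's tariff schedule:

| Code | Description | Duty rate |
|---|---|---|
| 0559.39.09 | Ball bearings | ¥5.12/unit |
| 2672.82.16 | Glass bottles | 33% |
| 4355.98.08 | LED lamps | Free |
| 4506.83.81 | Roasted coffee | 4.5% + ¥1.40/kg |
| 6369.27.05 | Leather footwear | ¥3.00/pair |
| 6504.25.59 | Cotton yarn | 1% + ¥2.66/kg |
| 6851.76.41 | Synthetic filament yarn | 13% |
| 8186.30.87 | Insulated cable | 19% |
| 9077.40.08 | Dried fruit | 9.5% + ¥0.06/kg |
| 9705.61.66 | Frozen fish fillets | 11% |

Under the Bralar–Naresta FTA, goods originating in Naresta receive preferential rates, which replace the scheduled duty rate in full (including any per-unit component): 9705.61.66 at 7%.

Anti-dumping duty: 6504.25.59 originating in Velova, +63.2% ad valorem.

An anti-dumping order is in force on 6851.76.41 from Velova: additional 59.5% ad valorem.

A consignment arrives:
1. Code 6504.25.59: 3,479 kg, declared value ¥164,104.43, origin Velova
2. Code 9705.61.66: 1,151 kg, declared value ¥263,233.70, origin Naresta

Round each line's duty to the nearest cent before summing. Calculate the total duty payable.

Line 1 (6504.25.59, Velova, 3,479 kg, ¥164,104.43):
Base rate for 6504.25.59 is 1% + ¥2.66/kg.
Additional duty on 6504.25.59 from Velova: +63.2%. Applied ad valorem rate: 1% + 63.2% = 64.2%.
Duty = ¥164,104.43 × 64.2% + 3,479 × ¥2.66 = ¥114,609.18.
Line 2 (9705.61.66, Naresta, 1,151 kg, ¥263,233.70):
Base rate for 9705.61.66 is 11%.
Origin Naresta qualifies under the Bralar–Naresta agreement and 9705.61.66 is covered: preferential rate 7% applies instead.
Duty = ¥263,233.70 × 7% = ¥18,426.36.
Total = ¥114,609.18 + ¥18,426.36 = ¥133,035.54.

¥133,035.54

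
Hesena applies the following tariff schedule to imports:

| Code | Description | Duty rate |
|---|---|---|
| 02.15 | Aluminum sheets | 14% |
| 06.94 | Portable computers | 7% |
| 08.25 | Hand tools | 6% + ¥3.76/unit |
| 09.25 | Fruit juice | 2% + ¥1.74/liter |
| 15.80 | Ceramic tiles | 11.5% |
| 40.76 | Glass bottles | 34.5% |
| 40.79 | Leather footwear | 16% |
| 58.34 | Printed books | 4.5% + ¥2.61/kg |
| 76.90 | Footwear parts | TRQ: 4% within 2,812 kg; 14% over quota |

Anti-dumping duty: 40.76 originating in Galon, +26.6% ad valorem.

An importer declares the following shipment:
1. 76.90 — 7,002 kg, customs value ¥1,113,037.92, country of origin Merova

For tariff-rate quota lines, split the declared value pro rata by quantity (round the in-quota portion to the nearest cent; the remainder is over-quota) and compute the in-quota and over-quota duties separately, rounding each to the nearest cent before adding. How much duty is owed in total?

¥111,125.76

Line 1 (76.90, Merova, 7,002 kg, ¥1,113,037.92):
Code 76.90 is under a tariff-rate quota (threshold 2,812 kg). In-quota: 2,812 kg at 4%; over-quota: 4,190 kg at 14%.
Pro-rata value split: in-quota = ¥1,113,037.92 × 2,812/7,002 = ¥446,995.52; over-quota = ¥1,113,037.92 − ¥446,995.52 = ¥666,042.40.
In-quota duty = ¥446,995.52 × 4% = ¥17,879.82. Over-quota duty = ¥666,042.40 × 14% = ¥93,245.94.
Line duty = ¥17,879.82 + ¥93,245.94 = ¥111,125.76.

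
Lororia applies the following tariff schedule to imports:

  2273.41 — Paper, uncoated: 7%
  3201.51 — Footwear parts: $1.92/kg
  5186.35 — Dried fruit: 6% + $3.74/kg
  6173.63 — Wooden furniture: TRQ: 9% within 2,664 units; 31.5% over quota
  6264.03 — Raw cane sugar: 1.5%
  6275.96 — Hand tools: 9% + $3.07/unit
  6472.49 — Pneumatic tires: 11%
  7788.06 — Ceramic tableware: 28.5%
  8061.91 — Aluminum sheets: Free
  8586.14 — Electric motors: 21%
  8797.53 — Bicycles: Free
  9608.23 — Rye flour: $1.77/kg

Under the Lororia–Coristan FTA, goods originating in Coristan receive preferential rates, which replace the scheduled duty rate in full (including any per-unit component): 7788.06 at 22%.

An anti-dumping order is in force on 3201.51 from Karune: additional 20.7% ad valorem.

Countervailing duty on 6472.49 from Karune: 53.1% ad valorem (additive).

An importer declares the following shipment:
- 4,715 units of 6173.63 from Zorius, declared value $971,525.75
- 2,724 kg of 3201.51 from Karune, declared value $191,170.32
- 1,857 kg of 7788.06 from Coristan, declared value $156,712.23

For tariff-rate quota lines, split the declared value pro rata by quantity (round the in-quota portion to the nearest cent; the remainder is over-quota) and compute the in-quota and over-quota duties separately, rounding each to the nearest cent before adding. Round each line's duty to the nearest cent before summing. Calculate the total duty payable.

$261,803.27

Line 1 (6173.63, Zorius, 4,715 units, $971,525.75):
Code 6173.63 is under a tariff-rate quota (threshold 2,664 units). In-quota: 2,664 units at 9%; over-quota: 2,051 units at 31.5%.
Pro-rata value split: in-quota = $971,525.75 × 2,664/4,715 = $548,917.20; over-quota = $971,525.75 − $548,917.20 = $422,608.55.
In-quota duty = $548,917.20 × 9% = $49,402.55. Over-quota duty = $422,608.55 × 31.5% = $133,121.69.
Line duty = $49,402.55 + $133,121.69 = $182,524.24.
Line 2 (3201.51, Karune, 2,724 kg, $191,170.32):
Base rate for 3201.51 is $1.92/kg.
Additional duty on 3201.51 from Karune: +20.7% ad valorem. Applied ad valorem rate = 20.7%.
Duty = $191,170.32 × 20.7% + 2,724 × $1.92 = $44,802.34.
Line 3 (7788.06, Coristan, 1,857 kg, $156,712.23):
Base rate for 7788.06 is 28.5%.
Origin Coristan qualifies under the Lororia–Coristan agreement and 7788.06 is covered: preferential rate 22% applies instead.
Duty = $156,712.23 × 22% = $34,476.69.
Total = $182,524.24 + $44,802.34 + $34,476.69 = $261,803.27.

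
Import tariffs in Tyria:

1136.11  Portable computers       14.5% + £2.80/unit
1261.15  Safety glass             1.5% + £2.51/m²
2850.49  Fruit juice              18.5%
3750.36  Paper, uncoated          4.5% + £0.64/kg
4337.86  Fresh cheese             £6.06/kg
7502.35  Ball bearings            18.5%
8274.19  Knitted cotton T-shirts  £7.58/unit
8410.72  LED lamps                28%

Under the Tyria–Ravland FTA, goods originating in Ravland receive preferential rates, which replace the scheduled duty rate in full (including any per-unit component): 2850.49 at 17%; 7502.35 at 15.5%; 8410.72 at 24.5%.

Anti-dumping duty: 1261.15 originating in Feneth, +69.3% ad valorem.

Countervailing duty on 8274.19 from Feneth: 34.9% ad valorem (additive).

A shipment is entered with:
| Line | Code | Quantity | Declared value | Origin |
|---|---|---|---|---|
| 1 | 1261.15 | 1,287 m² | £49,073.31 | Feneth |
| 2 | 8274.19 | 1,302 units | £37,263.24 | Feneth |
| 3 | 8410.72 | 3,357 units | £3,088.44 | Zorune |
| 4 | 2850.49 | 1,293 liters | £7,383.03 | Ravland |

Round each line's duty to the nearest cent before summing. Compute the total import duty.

£62,968.18

Line 1 (1261.15, Feneth, 1,287 m², £49,073.31):
Base rate for 1261.15 is 1.5% + £2.51/m².
Additional duty on 1261.15 from Feneth: +69.3%. Applied ad valorem rate: 1.5% + 69.3% = 70.8%.
Duty = £49,073.31 × 70.8% + 1,287 × £2.51 = £37,974.27.
Line 2 (8274.19, Feneth, 1,302 units, £37,263.24):
Base rate for 8274.19 is £7.58/unit.
Additional duty on 8274.19 from Feneth: +34.9% ad valorem. Applied ad valorem rate = 34.9%.
Duty = £37,263.24 × 34.9% + 1,302 × £7.58 = £22,874.03.
Line 3 (8410.72, Zorune, 3,357 units, £3,088.44):
Base rate for 8410.72 is 28%.
8410.72 has an FTA preferential rate, but origin Zorune is not Ravland; base rate stands.
Duty = £3,088.44 × 28% = £864.76.
Line 4 (2850.49, Ravland, 1,293 liters, £7,383.03):
Base rate for 2850.49 is 18.5%.
Origin Ravland qualifies under the Tyria–Ravland agreement and 2850.49 is covered: preferential rate 17% applies instead.
Duty = £7,383.03 × 17% = £1,255.12.
Total = £37,974.27 + £22,874.03 + £864.76 + £1,255.12 = £62,968.18.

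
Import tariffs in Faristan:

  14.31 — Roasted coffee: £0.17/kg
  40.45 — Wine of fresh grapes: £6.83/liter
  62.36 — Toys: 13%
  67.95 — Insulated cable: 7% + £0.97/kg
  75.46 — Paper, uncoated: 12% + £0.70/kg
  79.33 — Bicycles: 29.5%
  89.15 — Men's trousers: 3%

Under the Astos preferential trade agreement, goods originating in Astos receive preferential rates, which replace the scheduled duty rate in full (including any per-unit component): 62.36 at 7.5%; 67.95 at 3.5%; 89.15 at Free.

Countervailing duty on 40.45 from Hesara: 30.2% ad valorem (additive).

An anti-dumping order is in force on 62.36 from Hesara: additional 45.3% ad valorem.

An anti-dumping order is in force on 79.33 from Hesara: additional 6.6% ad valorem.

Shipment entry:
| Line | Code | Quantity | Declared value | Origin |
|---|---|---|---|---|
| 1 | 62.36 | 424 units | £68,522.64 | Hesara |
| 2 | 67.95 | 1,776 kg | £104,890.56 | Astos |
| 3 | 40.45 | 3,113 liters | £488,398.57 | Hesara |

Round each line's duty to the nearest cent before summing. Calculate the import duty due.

Line 1 (62.36, Hesara, 424 units, £68,522.64):
Base rate for 62.36 is 13%.
62.36 has an FTA preferential rate, but origin Hesara is not Astos; base rate stands.
Additional duty on 62.36 from Hesara: +45.3%. Applied ad valorem rate: 13% + 45.3% = 58.3%.
Duty = £68,522.64 × 58.3% = £39,948.70.
Line 2 (67.95, Astos, 1,776 kg, £104,890.56):
Base rate for 67.95 is 7% + £0.97/kg.
Origin Astos qualifies under the Faristan–Astos agreement and 67.95 is covered: preferential rate 3.5% applies instead.
Duty = £104,890.56 × 3.5% = £3,671.17.
Line 3 (40.45, Hesara, 3,113 liters, £488,398.57):
Base rate for 40.45 is £6.83/liter.
Additional duty on 40.45 from Hesara: +30.2% ad valorem. Applied ad valorem rate = 30.2%.
Duty = £488,398.57 × 30.2% + 3,113 × £6.83 = £168,758.16.
Total = £39,948.70 + £3,671.17 + £168,758.16 = £212,378.03.

£212,378.03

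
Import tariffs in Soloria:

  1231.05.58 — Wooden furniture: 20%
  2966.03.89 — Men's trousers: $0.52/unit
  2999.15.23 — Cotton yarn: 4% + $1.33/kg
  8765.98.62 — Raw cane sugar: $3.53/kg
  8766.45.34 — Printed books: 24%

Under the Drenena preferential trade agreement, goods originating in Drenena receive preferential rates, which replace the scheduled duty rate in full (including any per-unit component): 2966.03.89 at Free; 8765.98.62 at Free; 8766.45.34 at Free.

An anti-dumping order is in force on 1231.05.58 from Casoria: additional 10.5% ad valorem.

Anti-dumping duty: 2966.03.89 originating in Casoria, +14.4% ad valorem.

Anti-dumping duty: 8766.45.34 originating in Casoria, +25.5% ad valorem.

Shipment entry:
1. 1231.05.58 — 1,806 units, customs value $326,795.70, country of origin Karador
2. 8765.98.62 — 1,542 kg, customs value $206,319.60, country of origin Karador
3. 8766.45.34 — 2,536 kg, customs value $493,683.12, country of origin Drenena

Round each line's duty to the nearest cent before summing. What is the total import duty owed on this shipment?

$70,802.40

Line 1 (1231.05.58, Karador, 1,806 units, $326,795.70):
Base rate for 1231.05.58 is 20%.
The additional-duty order on 1231.05.58 targets Casoria, not Karador; it does not apply.
Duty = $326,795.70 × 20% = $65,359.14.
Line 2 (8765.98.62, Karador, 1,542 kg, $206,319.60):
Base rate for 8765.98.62 is $3.53/kg.
8765.98.62 has an FTA preferential rate, but origin Karador is not Drenena; base rate stands.
Duty = 1,542 × $3.53 = $5,443.26.
Line 3 (8766.45.34, Drenena, 2,536 kg, $493,683.12):
Base rate for 8766.45.34 is 24%.
Origin Drenena qualifies under the Soloria–Drenena agreement and 8766.45.34 is covered: preferential rate Free applies instead.
The additional-duty order on 8766.45.34 targets Casoria, not Drenena; it does not apply.
Duty = $493,683.12 × 0% = $0.00.
Total = $65,359.14 + $5,443.26 + $0.00 = $70,802.40.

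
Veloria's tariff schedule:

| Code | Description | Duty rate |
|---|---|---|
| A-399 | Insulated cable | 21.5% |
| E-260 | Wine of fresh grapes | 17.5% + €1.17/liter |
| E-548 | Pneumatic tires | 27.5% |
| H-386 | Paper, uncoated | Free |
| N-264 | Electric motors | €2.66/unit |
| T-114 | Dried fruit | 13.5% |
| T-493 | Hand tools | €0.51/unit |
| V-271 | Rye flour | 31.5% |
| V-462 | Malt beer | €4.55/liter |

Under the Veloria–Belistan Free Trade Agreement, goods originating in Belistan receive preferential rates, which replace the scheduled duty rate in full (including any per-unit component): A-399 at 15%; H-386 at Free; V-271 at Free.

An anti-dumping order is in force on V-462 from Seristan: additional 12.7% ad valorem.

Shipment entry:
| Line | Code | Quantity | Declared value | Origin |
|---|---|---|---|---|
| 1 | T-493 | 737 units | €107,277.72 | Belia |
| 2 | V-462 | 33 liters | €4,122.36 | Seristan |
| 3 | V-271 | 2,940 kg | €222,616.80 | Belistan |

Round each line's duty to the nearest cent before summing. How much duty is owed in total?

€1,049.56

Line 1 (T-493, Belia, 737 units, €107,277.72):
Base rate for T-493 is €0.51/unit.
Duty = 737 × €0.51 = €375.87.
Line 2 (V-462, Seristan, 33 liters, €4,122.36):
Base rate for V-462 is €4.55/liter.
Additional duty on V-462 from Seristan: +12.7% ad valorem. Applied ad valorem rate = 12.7%.
Duty = €4,122.36 × 12.7% + 33 × €4.55 = €673.69.
Line 3 (V-271, Belistan, 2,940 kg, €222,616.80):
Base rate for V-271 is 31.5%.
Origin Belistan qualifies under the Veloria–Belistan agreement and V-271 is covered: preferential rate Free applies instead.
Duty = €222,616.80 × 0% = €0.00.
Total = €375.87 + €673.69 + €0.00 = €1,049.56.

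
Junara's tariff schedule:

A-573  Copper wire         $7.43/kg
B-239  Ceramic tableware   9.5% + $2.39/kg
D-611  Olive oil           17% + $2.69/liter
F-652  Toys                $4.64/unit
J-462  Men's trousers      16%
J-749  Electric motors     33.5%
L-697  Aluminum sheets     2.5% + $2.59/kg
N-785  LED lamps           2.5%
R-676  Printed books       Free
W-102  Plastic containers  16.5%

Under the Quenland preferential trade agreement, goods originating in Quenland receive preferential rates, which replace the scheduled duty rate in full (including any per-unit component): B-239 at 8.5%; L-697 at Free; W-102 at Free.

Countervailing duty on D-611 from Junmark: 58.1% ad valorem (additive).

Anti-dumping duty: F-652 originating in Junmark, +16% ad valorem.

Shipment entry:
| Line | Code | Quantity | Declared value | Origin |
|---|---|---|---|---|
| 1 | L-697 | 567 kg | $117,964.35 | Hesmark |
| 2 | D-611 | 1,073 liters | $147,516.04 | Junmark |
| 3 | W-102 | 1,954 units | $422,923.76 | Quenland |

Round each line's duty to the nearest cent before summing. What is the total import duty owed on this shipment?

$118,088.56

Line 1 (L-697, Hesmark, 567 kg, $117,964.35):
Base rate for L-697 is 2.5% + $2.59/kg.
L-697 has an FTA preferential rate, but origin Hesmark is not Quenland; base rate stands.
Duty = $117,964.35 × 2.5% + 567 × $2.59 = $4,417.64.
Line 2 (D-611, Junmark, 1,073 liters, $147,516.04):
Base rate for D-611 is 17% + $2.69/liter.
Additional duty on D-611 from Junmark: +58.1%. Applied ad valorem rate: 17% + 58.1% = 75.1%.
Duty = $147,516.04 × 75.1% + 1,073 × $2.69 = $113,670.92.
Line 3 (W-102, Quenland, 1,954 units, $422,923.76):
Base rate for W-102 is 16.5%.
Origin Quenland qualifies under the Junara–Quenland agreement and W-102 is covered: preferential rate Free applies instead.
Duty = $422,923.76 × 0% = $0.00.
Total = $4,417.64 + $113,670.92 + $0.00 = $118,088.56.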